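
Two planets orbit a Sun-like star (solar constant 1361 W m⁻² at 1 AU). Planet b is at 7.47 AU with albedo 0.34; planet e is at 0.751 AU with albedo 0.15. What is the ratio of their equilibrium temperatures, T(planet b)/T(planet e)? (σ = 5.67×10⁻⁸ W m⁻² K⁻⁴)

T_eq = [S₀(1−A)/(4σd²)]^(1/4), so T ∝ (1−A)^(1/4) / √d.
T₁ = [1361×0.66/(4×5.67×10⁻⁸×7.47²)]^(1/4) = 91.79 K.
T₂ = [1361×0.85/(4×5.67×10⁻⁸×0.751²)]^(1/4) = 308.38 K.

T₁/T₂ ≈ 0.298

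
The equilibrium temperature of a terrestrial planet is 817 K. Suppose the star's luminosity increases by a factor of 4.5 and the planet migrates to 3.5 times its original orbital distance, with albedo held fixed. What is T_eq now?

T_eq ≈ 636 K

T_eq ∝ L^(1/4) · d^(−1/2).
T′ = 817 × 4.5^(1/4) / 3.5^(1/2) = 636 K.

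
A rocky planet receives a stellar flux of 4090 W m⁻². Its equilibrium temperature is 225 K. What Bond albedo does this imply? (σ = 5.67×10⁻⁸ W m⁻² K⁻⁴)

A ≈ 0.86

From T_eq⁴ = S(1−A)/(4σ): 1−A = 4σT_eq⁴/S.
1−A = 4 × 5.67×10⁻⁸ × (225)⁴ / 4090 = 0.142.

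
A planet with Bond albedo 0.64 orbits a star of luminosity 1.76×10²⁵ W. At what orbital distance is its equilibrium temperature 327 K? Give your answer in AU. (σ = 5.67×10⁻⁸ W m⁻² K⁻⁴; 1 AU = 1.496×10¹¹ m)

From T_eq⁴ = L(1−A)/(16πσd²): d = √[L(1−A)/(16πσT_eq⁴)].
d = √[1.76×10²⁵ × 0.36 / (16π × 5.67×10⁻⁸ × (327)⁴)] = 1.39×10¹⁰ m = 0.0932 AU.

d ≈ 0.0932 AU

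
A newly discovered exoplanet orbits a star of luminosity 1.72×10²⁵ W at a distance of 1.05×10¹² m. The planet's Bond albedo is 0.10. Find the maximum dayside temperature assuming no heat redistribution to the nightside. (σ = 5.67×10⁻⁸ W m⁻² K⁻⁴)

T_ss ≈ 66.6 K

Flux: S = L/(4πd²) = 1.72×10²⁵/(4π×(1.05×10¹²)²) = 1.24 W m⁻².
With no redistribution each surface element balances locally: S(1−A) = σT⁴.
T = [1.24 × 0.90 / 5.67×10⁻⁸]^(1/4) = (1.97×10⁷)^(1/4) = 66.6 K.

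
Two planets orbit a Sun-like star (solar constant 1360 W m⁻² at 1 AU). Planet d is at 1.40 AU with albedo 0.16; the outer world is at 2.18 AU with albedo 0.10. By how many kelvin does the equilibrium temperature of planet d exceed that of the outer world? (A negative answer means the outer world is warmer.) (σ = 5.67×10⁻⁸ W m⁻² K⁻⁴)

ΔT ≈ 41.6 K

T_eq = [S₀(1−A)/(4σd²)]^(1/4), so T ∝ (1−A)^(1/4) / √d.
T₁ = [1360×0.84/(4×5.67×10⁻⁸×1.40²)]^(1/4) = 225.15 K.
T₂ = [1360×0.90/(4×5.67×10⁻⁸×2.18²)]^(1/4) = 183.57 K.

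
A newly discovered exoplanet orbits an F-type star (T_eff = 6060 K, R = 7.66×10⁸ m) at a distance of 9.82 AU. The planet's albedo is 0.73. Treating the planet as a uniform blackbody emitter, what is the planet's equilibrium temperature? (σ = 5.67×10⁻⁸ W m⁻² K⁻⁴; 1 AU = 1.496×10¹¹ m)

T_eq ≈ 70.5 K

d = 9.82 AU = 1.47×10¹² m.
L = 4πR_⋆²σT_⋆⁴ = 4π(7.66×10⁸)² × 5.67×10⁻⁸ × (6060)⁴ = 5.64×10²⁶ W.
S = L/(4πd²) = 20.8 W m⁻².
Energy balance: absorbed = emitted ⇒ πR²·S(1−A) = 4πR²·σT_eq⁴, so T_eq⁴ = S(1−A)/(4σ).
T_eq = [20.8 × 0.27 / (4 × 5.67×10⁻⁸)]^(1/4) = (2.47×10⁷)^(1/4) = 70.5 K.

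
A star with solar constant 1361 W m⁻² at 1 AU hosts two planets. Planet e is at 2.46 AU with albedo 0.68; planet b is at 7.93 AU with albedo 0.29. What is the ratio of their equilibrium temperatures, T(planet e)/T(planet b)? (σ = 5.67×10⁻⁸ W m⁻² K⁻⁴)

T_eq = [S₀(1−A)/(4σd²)]^(1/4), so T ∝ (1−A)^(1/4) / √d.
T₁ = [1361×0.32/(4×5.67×10⁻⁸×2.46²)]^(1/4) = 133.47 K.
T₂ = [1361×0.71/(4×5.67×10⁻⁸×7.93²)]^(1/4) = 90.73 K.

T₁/T₂ ≈ 1.471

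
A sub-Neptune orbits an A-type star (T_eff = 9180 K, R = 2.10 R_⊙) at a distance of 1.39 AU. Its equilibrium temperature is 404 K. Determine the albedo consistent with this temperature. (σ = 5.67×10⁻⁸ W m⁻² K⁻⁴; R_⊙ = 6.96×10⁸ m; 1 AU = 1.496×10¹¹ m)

R_⋆ = 2.10 × 6.96×10⁸ = 1.46×10⁹ m.
d = 1.39 AU = 2.08×10¹¹ m.
L = 4πR_⋆²σT_⋆⁴ = 4π(1.46×10⁹)² × 5.67×10⁻⁸ × (9180)⁴ = 1.08×10²⁸ W.
S = L/(4πd²) = 1.99×10⁴ W m⁻².
From T_eq⁴ = S(1−A)/(4σ): 1−A = 4σT_eq⁴/S.
1−A = 4 × 5.67×10⁻⁸ × (404)⁴ / 1.99×10⁴ = 0.304.

A ≈ 0.70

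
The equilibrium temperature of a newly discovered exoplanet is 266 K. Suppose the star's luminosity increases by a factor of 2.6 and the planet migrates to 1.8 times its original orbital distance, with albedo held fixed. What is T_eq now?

T_eq ∝ L^(1/4) · d^(−1/2).
T′ = 266 × 2.6^(1/4) / 1.8^(1/2) = 252 K.

T_eq ≈ 252 K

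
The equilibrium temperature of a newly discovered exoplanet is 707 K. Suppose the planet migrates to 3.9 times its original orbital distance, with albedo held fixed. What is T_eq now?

T_eq ∝ L^(1/4) · d^(−1/2).
T′ = 707 / 3.9^(1/2) = 358 K.

T_eq ≈ 358 K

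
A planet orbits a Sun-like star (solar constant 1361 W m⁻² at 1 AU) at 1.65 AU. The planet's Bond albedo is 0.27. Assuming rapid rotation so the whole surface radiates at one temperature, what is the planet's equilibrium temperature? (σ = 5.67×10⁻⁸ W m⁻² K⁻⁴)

T_eq ≈ 200 K

Flux at 1.65 AU: S = 1361/1.65² = 500 W m⁻².
Energy balance: absorbed = emitted ⇒ πR²·S(1−A) = 4πR²·σT_eq⁴, so T_eq⁴ = S(1−A)/(4σ).
T_eq = [500 × 0.73 / (4 × 5.67×10⁻⁸)]^(1/4) = (1.61×10⁹)^(1/4) = 200 K.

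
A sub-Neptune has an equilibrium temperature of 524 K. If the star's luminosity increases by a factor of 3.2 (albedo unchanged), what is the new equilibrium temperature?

T_eq ≈ 701 K

T_eq ∝ L^(1/4) · d^(−1/2).
T′ = 524 × 3.2^(1/4) = 701 K.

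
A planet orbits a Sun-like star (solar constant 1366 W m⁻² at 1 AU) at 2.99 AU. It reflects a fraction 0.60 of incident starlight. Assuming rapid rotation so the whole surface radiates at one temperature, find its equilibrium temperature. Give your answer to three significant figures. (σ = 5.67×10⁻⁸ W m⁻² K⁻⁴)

T_eq ≈ 128 K

Flux at 2.99 AU: S = 1366/2.99² = 153 W m⁻².
Energy balance: absorbed = emitted ⇒ πR²·S(1−A) = 4πR²·σT_eq⁴, so T_eq⁴ = S(1−A)/(4σ).
T_eq = [153 × 0.40 / (4 × 5.67×10⁻⁸)]^(1/4) = (2.69×10⁸)^(1/4) = 128 K.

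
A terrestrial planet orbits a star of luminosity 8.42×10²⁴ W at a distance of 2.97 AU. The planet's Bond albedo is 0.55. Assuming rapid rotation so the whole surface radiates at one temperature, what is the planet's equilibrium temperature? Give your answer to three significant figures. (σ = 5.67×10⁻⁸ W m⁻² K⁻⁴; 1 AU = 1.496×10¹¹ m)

T_eq ≈ 50.9 K

d = 2.97 AU = 4.44×10¹¹ m.
Flux: S = L/(4πd²) = 8.42×10²⁴/(4π×(4.44×10¹¹)²) = 3.39 W m⁻².
Energy balance: absorbed = emitted ⇒ πR²·S(1−A) = 4πR²·σT_eq⁴, so T_eq⁴ = S(1−A)/(4σ).
T_eq = [3.39 × 0.45 / (4 × 5.67×10⁻⁸)]^(1/4) = (6.73×10⁶)^(1/4) = 50.9 K.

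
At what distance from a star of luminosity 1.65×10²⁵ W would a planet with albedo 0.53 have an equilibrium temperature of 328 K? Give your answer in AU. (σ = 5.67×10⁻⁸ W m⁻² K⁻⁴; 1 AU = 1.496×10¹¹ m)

d ≈ 0.102 AU

From T_eq⁴ = L(1−A)/(16πσd²): d = √[L(1−A)/(16πσT_eq⁴)].
d = √[1.65×10²⁵ × 0.47 / (16π × 5.67×10⁻⁸ × (328)⁴)] = 1.53×10¹⁰ m = 0.102 AU.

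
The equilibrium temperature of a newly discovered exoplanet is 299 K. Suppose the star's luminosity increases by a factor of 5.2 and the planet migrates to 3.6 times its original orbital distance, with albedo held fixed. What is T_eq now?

T_eq ≈ 238 K

T_eq ∝ L^(1/4) · d^(−1/2).
T′ = 299 × 5.2^(1/4) / 3.6^(1/2) = 238 K.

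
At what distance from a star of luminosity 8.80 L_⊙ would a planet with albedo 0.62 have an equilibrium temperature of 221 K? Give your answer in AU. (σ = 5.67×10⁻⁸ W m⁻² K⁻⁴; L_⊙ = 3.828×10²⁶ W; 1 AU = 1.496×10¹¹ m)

d ≈ 2.90 AU

L = 8.80 × 3.828×10²⁶ = 3.37×10²⁷ W.
From T_eq⁴ = L(1−A)/(16πσd²): d = √[L(1−A)/(16πσT_eq⁴)].
d = √[3.37×10²⁷ × 0.38 / (16π × 5.67×10⁻⁸ × (221)⁴)] = 4.34×10¹¹ m = 2.90 AU.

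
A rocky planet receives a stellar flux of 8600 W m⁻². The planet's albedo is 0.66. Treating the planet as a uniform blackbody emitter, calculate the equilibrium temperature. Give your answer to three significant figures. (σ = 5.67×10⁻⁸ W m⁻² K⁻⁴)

Energy balance: absorbed = emitted ⇒ πR²·S(1−A) = 4πR²·σT_eq⁴, so T_eq⁴ = S(1−A)/(4σ).
T_eq = [8600 × 0.34 / (4 × 5.67×10⁻⁸)]^(1/4) = (1.29×10¹⁰)^(1/4) = 337 K.

T_eq ≈ 337 K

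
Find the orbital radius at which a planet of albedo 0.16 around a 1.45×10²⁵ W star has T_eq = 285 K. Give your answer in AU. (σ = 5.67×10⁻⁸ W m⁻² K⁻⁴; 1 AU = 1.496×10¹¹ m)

d ≈ 0.170 AU

From T_eq⁴ = L(1−A)/(16πσd²): d = √[L(1−A)/(16πσT_eq⁴)].
d = √[1.45×10²⁵ × 0.84 / (16π × 5.67×10⁻⁸ × (285)⁴)] = 2.55×10¹⁰ m = 0.170 AU.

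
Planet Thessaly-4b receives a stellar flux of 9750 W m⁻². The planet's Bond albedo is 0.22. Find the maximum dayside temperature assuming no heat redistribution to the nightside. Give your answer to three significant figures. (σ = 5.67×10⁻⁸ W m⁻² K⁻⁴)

T_ss ≈ 605 K

With no redistribution each surface element balances locally: S(1−A) = σT⁴.
T = [9750 × 0.78 / 5.67×10⁻⁸]^(1/4) = (1.34×10¹¹)^(1/4) = 605 K.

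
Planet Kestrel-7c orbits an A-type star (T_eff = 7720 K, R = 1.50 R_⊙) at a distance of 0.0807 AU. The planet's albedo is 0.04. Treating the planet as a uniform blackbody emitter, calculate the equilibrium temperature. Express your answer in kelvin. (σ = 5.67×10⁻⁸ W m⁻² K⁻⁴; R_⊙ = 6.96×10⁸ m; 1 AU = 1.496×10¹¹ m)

T_eq ≈ 1590 K

R_⋆ = 1.50 × 6.96×10⁸ = 1.04×10⁹ m.
d = 0.0807 AU = 1.21×10¹⁰ m.
L = 4πR_⋆²σT_⋆⁴ = 4π(1.04×10⁹)² × 5.67×10⁻⁸ × (7720)⁴ = 2.76×10²⁷ W.
S = L/(4πd²) = 1.51×10⁶ W m⁻².
Energy balance: absorbed = emitted ⇒ πR²·S(1−A) = 4πR²·σT_eq⁴, so T_eq⁴ = S(1−A)/(4σ).
T_eq = [1.51×10⁶ × 0.96 / (4 × 5.67×10⁻⁸)]^(1/4) = (6.37×10¹²)^(1/4) = 1590 K.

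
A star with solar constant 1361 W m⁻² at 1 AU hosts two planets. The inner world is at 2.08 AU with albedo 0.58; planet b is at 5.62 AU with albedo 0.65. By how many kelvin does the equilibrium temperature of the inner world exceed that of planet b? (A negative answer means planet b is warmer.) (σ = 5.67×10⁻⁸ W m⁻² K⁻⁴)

T_eq = [S₀(1−A)/(4σd²)]^(1/4), so T ∝ (1−A)^(1/4) / √d.
T₁ = [1361×0.42/(4×5.67×10⁻⁸×2.08²)]^(1/4) = 155.36 K.
T₂ = [1361×0.35/(4×5.67×10⁻⁸×5.62²)]^(1/4) = 90.30 K.

ΔT ≈ 65.1 K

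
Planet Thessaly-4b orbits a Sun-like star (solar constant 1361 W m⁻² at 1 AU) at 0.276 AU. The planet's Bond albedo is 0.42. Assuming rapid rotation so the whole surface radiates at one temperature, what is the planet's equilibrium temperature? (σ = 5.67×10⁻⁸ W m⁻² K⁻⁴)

T_eq ≈ 462 K

Flux at 0.276 AU: S = 1361/0.276² = 1.79×10⁴ W m⁻².
Energy balance: absorbed = emitted ⇒ πR²·S(1−A) = 4πR²·σT_eq⁴, so T_eq⁴ = S(1−A)/(4σ).
T_eq = [1.79×10⁴ × 0.58 / (4 × 5.67×10⁻⁸)]^(1/4) = (4.57×10¹⁰)^(1/4) = 462 K.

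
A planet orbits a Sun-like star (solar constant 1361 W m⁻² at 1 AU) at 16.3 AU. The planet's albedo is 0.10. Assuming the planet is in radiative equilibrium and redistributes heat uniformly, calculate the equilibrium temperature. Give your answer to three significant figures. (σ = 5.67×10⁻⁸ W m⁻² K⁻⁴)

Flux at 16.3 AU: S = 1361/16.3² = 5.12 W m⁻².
Energy balance: absorbed = emitted ⇒ πR²·S(1−A) = 4πR²·σT_eq⁴, so T_eq⁴ = S(1−A)/(4σ).
T_eq = [5.12 × 0.90 / (4 × 5.67×10⁻⁸)]^(1/4) = (2.03×10⁷)^(1/4) = 67.1 K.

T_eq ≈ 67.1 K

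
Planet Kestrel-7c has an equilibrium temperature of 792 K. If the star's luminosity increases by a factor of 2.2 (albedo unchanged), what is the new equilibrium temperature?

T_eq ∝ L^(1/4) · d^(−1/2).
T′ = 792 × 2.2^(1/4) = 965 K.

T_eq ≈ 965 K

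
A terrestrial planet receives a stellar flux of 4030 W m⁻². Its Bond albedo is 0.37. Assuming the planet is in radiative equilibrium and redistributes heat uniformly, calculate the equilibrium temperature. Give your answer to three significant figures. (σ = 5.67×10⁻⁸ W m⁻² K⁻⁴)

Energy balance: absorbed = emitted ⇒ πR²·S(1−A) = 4πR²·σT_eq⁴, so T_eq⁴ = S(1−A)/(4σ).
T_eq = [4030 × 0.63 / (4 × 5.67×10⁻⁸)]^(1/4) = (1.12×10¹⁰)^(1/4) = 325 K.

T_eq ≈ 325 K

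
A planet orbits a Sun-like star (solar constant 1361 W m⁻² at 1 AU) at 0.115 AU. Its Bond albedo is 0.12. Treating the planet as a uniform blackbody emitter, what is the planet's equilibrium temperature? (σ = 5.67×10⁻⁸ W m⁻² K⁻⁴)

Flux at 0.115 AU: S = 1361/0.115² = 1.03×10⁵ W m⁻².
Energy balance: absorbed = emitted ⇒ πR²·S(1−A) = 4πR²·σT_eq⁴, so T_eq⁴ = S(1−A)/(4σ).
T_eq = [1.03×10⁵ × 0.88 / (4 × 5.67×10⁻⁸)]^(1/4) = (3.99×10¹¹)^(1/4) = 795 K.

T_eq ≈ 795 K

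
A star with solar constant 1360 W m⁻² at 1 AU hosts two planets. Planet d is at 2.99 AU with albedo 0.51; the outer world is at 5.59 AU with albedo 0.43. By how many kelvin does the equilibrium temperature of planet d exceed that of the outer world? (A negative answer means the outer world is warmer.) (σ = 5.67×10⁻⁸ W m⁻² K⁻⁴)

T_eq = [S₀(1−A)/(4σd²)]^(1/4), so T ∝ (1−A)^(1/4) / √d.
T₁ = [1360×0.49/(4×5.67×10⁻⁸×2.99²)]^(1/4) = 134.64 K.
T₂ = [1360×0.57/(4×5.67×10⁻⁸×5.59²)]^(1/4) = 102.27 K.

ΔT ≈ 32.4 K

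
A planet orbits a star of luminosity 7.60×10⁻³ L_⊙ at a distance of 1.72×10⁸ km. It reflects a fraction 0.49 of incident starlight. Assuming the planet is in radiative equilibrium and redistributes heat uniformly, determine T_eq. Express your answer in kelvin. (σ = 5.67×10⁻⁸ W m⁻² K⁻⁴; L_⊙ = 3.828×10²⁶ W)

T_eq ≈ 64.8 K

d = 1.72×10⁸ km = 1.72×10¹¹ m.
L = 7.60×10⁻³ × 3.828×10²⁶ = 2.91×10²⁴ W.
Flux: S = L/(4πd²) = 2.91×10²⁴/(4π×(1.72×10¹¹)²) = 7.83 W m⁻².
Energy balance: absorbed = emitted ⇒ πR²·S(1−A) = 4πR²·σT_eq⁴, so T_eq⁴ = S(1−A)/(4σ).
T_eq = [7.83 × 0.51 / (4 × 5.67×10⁻⁸)]^(1/4) = (1.76×10⁷)^(1/4) = 64.8 K.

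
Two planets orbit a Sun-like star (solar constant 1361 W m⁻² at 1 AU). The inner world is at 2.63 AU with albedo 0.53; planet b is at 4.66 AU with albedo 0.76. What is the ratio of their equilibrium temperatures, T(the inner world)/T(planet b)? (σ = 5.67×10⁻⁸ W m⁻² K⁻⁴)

T₁/T₂ ≈ 1.575

T_eq = [S₀(1−A)/(4σd²)]^(1/4), so T ∝ (1−A)^(1/4) / √d.
T₁ = [1361×0.47/(4×5.67×10⁻⁸×2.63²)]^(1/4) = 142.10 K.
T₂ = [1361×0.24/(4×5.67×10⁻⁸×4.66²)]^(1/4) = 90.24 K.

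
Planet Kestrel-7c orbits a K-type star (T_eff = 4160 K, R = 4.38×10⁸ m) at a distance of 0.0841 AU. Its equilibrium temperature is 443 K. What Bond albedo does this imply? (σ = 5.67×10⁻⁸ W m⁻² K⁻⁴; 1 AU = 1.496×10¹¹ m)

d = 0.0841 AU = 1.26×10¹⁰ m.
L = 4πR_⋆²σT_⋆⁴ = 4π(4.38×10⁸)² × 5.67×10⁻⁸ × (4160)⁴ = 4.09×10²⁵ W.
S = L/(4πd²) = 2.06×10⁴ W m⁻².
From T_eq⁴ = S(1−A)/(4σ): 1−A = 4σT_eq⁴/S.
1−A = 4 × 5.67×10⁻⁸ × (443)⁴ / 2.06×10⁴ = 0.424.

A ≈ 0.58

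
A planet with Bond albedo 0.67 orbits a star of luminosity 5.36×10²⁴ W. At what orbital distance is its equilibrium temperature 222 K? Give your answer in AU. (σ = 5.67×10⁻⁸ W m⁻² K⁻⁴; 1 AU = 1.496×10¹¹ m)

d ≈ 0.107 AU

From T_eq⁴ = L(1−A)/(16πσd²): d = √[L(1−A)/(16πσT_eq⁴)].
d = √[5.36×10²⁴ × 0.33 / (16π × 5.67×10⁻⁸ × (222)⁴)] = 1.60×10¹⁰ m = 0.107 AU.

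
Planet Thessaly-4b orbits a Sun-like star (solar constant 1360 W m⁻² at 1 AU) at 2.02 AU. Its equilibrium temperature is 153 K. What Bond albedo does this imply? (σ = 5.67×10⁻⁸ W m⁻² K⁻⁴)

Flux at 2.02 AU: S = 1360/2.02² = 333 W m⁻².
From T_eq⁴ = S(1−A)/(4σ): 1−A = 4σT_eq⁴/S.
1−A = 4 × 5.67×10⁻⁸ × (153)⁴ / 333 = 0.373.

A ≈ 0.63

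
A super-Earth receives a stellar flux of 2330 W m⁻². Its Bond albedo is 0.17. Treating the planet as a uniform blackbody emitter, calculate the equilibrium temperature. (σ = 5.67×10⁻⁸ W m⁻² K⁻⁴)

T_eq ≈ 304 K

Energy balance: absorbed = emitted ⇒ πR²·S(1−A) = 4πR²·σT_eq⁴, so T_eq⁴ = S(1−A)/(4σ).
T_eq = [2330 × 0.83 / (4 × 5.67×10⁻⁸)]^(1/4) = (8.53×10⁹)^(1/4) = 304 K.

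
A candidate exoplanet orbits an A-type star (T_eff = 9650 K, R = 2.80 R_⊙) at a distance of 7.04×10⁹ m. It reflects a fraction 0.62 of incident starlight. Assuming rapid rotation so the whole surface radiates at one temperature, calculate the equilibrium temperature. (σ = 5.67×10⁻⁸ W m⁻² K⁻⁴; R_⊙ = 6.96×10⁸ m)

T_eq ≈ 2820 K

R_⋆ = 2.80 × 6.96×10⁸ = 1.95×10⁹ m.
L = 4πR_⋆²σT_⋆⁴ = 4π(1.95×10⁹)² × 5.67×10⁻⁸ × (9650)⁴ = 2.35×10²⁸ W.
S = L/(4πd²) = 3.77×10⁷ W m⁻².
Energy balance: absorbed = emitted ⇒ πR²·S(1−A) = 4πR²·σT_eq⁴, so T_eq⁴ = S(1−A)/(4σ).
T_eq = [3.77×10⁷ × 0.38 / (4 × 5.67×10⁻⁸)]^(1/4) = (6.31×10¹³)^(1/4) = 2820 K.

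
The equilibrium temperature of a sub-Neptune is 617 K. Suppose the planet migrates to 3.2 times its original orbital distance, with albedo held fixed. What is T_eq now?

T_eq ≈ 345 K

T_eq ∝ L^(1/4) · d^(−1/2).
T′ = 617 / 3.2^(1/2) = 345 K.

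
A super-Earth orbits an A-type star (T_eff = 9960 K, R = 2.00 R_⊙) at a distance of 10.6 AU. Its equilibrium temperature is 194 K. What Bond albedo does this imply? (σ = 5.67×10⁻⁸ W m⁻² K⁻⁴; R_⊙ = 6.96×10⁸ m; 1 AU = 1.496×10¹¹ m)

R_⋆ = 2.00 × 6.96×10⁸ = 1.39×10⁹ m.
d = 10.6 AU = 1.59×10¹² m.
L = 4πR_⋆²σT_⋆⁴ = 4π(1.39×10⁹)² × 5.67×10⁻⁸ × (9960)⁴ = 1.36×10²⁸ W.
S = L/(4πd²) = 430 W m⁻².
From T_eq⁴ = S(1−A)/(4σ): 1−A = 4σT_eq⁴/S.
1−A = 4 × 5.67×10⁻⁸ × (194)⁴ / 430 = 0.747.

A ≈ 0.25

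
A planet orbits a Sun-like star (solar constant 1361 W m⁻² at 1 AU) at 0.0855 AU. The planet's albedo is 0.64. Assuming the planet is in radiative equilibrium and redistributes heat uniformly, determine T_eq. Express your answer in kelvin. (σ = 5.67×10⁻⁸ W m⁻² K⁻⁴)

Flux at 0.0855 AU: S = 1361/0.0855² = 1.86×10⁵ W m⁻².
Energy balance: absorbed = emitted ⇒ πR²·S(1−A) = 4πR²·σT_eq⁴, so T_eq⁴ = S(1−A)/(4σ).
T_eq = [1.86×10⁵ × 0.36 / (4 × 5.67×10⁻⁸)]^(1/4) = (2.96×10¹¹)^(1/4) = 737 K.

T_eq ≈ 737 K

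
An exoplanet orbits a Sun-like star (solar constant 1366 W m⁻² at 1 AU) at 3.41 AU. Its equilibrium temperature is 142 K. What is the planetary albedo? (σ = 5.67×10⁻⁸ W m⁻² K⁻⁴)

A ≈ 0.22

Flux at 3.41 AU: S = 1366/3.41² = 117 W m⁻².
From T_eq⁴ = S(1−A)/(4σ): 1−A = 4σT_eq⁴/S.
1−A = 4 × 5.67×10⁻⁸ × (142)⁴ / 117 = 0.785.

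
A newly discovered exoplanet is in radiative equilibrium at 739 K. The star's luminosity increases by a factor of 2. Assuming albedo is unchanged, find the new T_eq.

T_eq ≈ 879 K

T_eq ∝ L^(1/4) · d^(−1/2).
T′ = 739 × 2^(1/4) = 879 K.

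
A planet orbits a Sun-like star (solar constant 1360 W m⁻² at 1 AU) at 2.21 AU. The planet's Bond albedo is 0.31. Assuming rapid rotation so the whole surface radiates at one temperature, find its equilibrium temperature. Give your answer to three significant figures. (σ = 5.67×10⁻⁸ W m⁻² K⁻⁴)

T_eq ≈ 171 K

Flux at 2.21 AU: S = 1360/2.21² = 278 W m⁻².
Energy balance: absorbed = emitted ⇒ πR²·S(1−A) = 4πR²·σT_eq⁴, so T_eq⁴ = S(1−A)/(4σ).
T_eq = [278 × 0.69 / (4 × 5.67×10⁻⁸)]^(1/4) = (8.47×10⁸)^(1/4) = 171 K.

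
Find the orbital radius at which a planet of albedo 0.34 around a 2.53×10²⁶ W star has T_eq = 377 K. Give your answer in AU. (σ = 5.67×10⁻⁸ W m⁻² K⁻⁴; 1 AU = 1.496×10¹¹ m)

From T_eq⁴ = L(1−A)/(16πσd²): d = √[L(1−A)/(16πσT_eq⁴)].
d = √[2.53×10²⁶ × 0.66 / (16π × 5.67×10⁻⁸ × (377)⁴)] = 5.39×10¹⁰ m = 0.360 AU.

d ≈ 0.360 AU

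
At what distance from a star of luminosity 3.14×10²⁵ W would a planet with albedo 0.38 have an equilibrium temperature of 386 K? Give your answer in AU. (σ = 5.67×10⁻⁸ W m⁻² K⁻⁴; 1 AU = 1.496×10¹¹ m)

d ≈ 0.117 AU

From T_eq⁴ = L(1−A)/(16πσd²): d = √[L(1−A)/(16πσT_eq⁴)].
d = √[3.14×10²⁵ × 0.62 / (16π × 5.67×10⁻⁸ × (386)⁴)] = 1.75×10¹⁰ m = 0.117 AU.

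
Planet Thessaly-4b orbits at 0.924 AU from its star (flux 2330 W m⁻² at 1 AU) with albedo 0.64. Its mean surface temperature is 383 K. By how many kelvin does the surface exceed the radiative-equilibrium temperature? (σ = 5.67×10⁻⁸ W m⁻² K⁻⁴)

ΔT ≈ 126.5 K

S = 2330/0.924² = 2729 W m⁻².
T_eq = [S(1−A)/(4σ)]^(1/4) = [2729×0.36/(4×5.67×10⁻⁸)]^(1/4) = 256.5 K.
ΔT = T_surf − T_eq = 383 − 256.5.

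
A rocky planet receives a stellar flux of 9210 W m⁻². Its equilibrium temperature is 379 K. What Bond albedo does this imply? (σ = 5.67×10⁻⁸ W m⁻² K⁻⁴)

From T_eq⁴ = S(1−A)/(4σ): 1−A = 4σT_eq⁴/S.
1−A = 4 × 5.67×10⁻⁸ × (379)⁴ / 9210 = 0.508.

A ≈ 0.49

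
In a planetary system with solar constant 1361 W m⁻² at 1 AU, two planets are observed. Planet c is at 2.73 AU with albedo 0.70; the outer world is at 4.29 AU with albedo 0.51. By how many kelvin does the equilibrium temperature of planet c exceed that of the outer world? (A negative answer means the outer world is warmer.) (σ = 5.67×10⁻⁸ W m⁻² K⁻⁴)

ΔT ≈ 12.2 K

T_eq = [S₀(1−A)/(4σd²)]^(1/4), so T ∝ (1−A)^(1/4) / √d.
T₁ = [1361×0.30/(4×5.67×10⁻⁸×2.73²)]^(1/4) = 124.67 K.
T₂ = [1361×0.49/(4×5.67×10⁻⁸×4.29²)]^(1/4) = 112.43 K.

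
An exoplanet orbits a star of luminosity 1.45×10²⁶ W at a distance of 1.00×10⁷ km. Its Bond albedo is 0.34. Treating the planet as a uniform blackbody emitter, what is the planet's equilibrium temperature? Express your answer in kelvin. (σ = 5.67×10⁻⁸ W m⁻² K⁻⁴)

T_eq ≈ 761 K

d = 1.00×10⁷ km = 1.00×10¹⁰ m.
Flux: S = L/(4πd²) = 1.45×10²⁶/(4π×(1.00×10¹⁰)²) = 1.15×10⁵ W m⁻².
Energy balance: absorbed = emitted ⇒ πR²·S(1−A) = 4πR²·σT_eq⁴, so T_eq⁴ = S(1−A)/(4σ).
T_eq = [1.15×10⁵ × 0.66 / (4 × 5.67×10⁻⁸)]^(1/4) = (3.36×10¹¹)^(1/4) = 761 K.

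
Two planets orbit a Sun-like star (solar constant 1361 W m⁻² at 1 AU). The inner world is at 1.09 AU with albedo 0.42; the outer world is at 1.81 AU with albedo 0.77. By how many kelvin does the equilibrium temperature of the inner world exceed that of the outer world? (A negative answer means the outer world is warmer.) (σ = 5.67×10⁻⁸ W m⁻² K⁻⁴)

ΔT ≈ 89.4 K

T_eq = [S₀(1−A)/(4σd²)]^(1/4), so T ∝ (1−A)^(1/4) / √d.
T₁ = [1361×0.58/(4×5.67×10⁻⁸×1.09²)]^(1/4) = 232.65 K.
T₂ = [1361×0.23/(4×5.67×10⁻⁸×1.81²)]^(1/4) = 143.27 K.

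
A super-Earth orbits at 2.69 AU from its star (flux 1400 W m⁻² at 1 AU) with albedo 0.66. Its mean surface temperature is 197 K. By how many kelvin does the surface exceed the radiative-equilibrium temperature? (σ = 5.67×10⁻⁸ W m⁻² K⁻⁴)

ΔT ≈ 66.5 K

S = 1400/2.69² = 193.5 W m⁻².
T_eq = [S(1−A)/(4σ)]^(1/4) = [193.5×0.34/(4×5.67×10⁻⁸)]^(1/4) = 130.5 K.
ΔT = T_surf − T_eq = 197 − 130.5.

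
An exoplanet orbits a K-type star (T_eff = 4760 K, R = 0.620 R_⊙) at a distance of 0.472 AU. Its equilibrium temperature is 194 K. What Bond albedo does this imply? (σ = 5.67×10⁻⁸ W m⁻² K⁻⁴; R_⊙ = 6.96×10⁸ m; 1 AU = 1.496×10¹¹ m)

A ≈ 0.70

R_⋆ = 0.620 × 6.96×10⁸ = 4.32×10⁸ m.
d = 0.472 AU = 7.06×10¹⁰ m.
L = 4πR_⋆²σT_⋆⁴ = 4π(4.32×10⁸)² × 5.67×10⁻⁸ × (4760)⁴ = 6.81×10²⁵ W.
S = L/(4πd²) = 1090 W m⁻².
From T_eq⁴ = S(1−A)/(4σ): 1−A = 4σT_eq⁴/S.
1−A = 4 × 5.67×10⁻⁸ × (194)⁴ / 1090 = 0.296.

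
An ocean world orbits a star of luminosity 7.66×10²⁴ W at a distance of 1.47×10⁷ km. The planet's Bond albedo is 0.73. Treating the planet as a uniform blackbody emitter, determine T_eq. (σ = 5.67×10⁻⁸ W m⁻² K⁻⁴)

d = 1.47×10⁷ km = 1.47×10¹⁰ m.
Flux: S = L/(4πd²) = 7.66×10²⁴/(4π×(1.47×10¹⁰)²) = 2820 W m⁻².
Energy balance: absorbed = emitted ⇒ πR²·S(1−A) = 4πR²·σT_eq⁴, so T_eq⁴ = S(1−A)/(4σ).
T_eq = [2820 × 0.27 / (4 × 5.67×10⁻⁸)]^(1/4) = (3.36×10⁹)^(1/4) = 241 K.

T_eq ≈ 241 K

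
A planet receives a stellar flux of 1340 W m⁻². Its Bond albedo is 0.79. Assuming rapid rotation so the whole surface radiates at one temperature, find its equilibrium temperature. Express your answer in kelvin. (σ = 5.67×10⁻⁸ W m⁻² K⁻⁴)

T_eq ≈ 188 K

Energy balance: absorbed = emitted ⇒ πR²·S(1−A) = 4πR²·σT_eq⁴, so T_eq⁴ = S(1−A)/(4σ).
T_eq = [1340 × 0.21 / (4 × 5.67×10⁻⁸)]^(1/4) = (1.24×10⁹)^(1/4) = 188 K.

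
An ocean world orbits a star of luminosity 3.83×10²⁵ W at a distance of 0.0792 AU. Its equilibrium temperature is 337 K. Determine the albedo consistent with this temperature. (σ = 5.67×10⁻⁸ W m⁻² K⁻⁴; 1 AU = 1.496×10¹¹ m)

d = 0.0792 AU = 1.18×10¹⁰ m.
Flux: S = L/(4πd²) = 3.83×10²⁵/(4π×(1.18×10¹⁰)²) = 2.17×10⁴ W m⁻².
From T_eq⁴ = S(1−A)/(4σ): 1−A = 4σT_eq⁴/S.
1−A = 4 × 5.67×10⁻⁸ × (337)⁴ / 2.17×10⁴ = 0.135.

A ≈ 0.87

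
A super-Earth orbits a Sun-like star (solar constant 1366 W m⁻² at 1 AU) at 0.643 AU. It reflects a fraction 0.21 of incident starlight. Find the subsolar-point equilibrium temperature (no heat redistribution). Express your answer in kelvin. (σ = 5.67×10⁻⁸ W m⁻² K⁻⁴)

T_ss ≈ 463 K

Flux at 0.643 AU: S = 1366/0.643² = 3300 W m⁻².
At the subsolar point the surface absorbs S(1−A) and emits σT⁴ per unit area — no factor of 4, since only the local patch is in balance.
T = [3300 × 0.79 / 5.67×10⁻⁸]^(1/4) = (4.60×10¹⁰)^(1/4) = 463 K.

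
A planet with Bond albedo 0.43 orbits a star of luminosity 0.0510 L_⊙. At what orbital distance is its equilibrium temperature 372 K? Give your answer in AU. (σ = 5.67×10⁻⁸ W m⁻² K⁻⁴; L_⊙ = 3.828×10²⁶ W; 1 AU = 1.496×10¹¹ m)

d ≈ 0.0954 AU

L = 0.0510 × 3.828×10²⁶ = 1.95×10²⁵ W.
From T_eq⁴ = L(1−A)/(16πσd²): d = √[L(1−A)/(16πσT_eq⁴)].
d = √[1.95×10²⁵ × 0.57 / (16π × 5.67×10⁻⁸ × (372)⁴)] = 1.43×10¹⁰ m = 0.0954 AU.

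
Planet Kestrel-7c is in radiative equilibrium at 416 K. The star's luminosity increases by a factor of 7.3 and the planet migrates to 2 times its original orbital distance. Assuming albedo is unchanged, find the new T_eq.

T_eq ∝ L^(1/4) · d^(−1/2).
T′ = 416 × 7.3^(1/4) / 2^(1/2) = 484 K.

T_eq ≈ 484 K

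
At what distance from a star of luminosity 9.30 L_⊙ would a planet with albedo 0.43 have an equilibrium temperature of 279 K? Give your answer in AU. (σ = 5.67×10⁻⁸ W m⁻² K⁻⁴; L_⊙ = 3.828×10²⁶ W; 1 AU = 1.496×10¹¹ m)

L = 9.30 × 3.828×10²⁶ = 3.56×10²⁷ W.
From T_eq⁴ = L(1−A)/(16πσd²): d = √[L(1−A)/(16πσT_eq⁴)].
d = √[3.56×10²⁷ × 0.57 / (16π × 5.67×10⁻⁸ × (279)⁴)] = 3.43×10¹¹ m = 2.29 AU.

d ≈ 2.29 AU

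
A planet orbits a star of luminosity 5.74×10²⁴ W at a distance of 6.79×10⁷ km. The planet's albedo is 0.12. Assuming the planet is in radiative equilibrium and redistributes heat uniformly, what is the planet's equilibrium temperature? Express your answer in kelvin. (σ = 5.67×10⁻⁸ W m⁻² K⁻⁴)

T_eq ≈ 140 K

d = 6.79×10⁷ km = 6.79×10¹⁰ m.
Flux: S = L/(4πd²) = 5.74×10²⁴/(4π×(6.79×10¹⁰)²) = 99.1 W m⁻².
Energy balance: absorbed = emitted ⇒ πR²·S(1−A) = 4πR²·σT_eq⁴, so T_eq⁴ = S(1−A)/(4σ).
T_eq = [99.1 × 0.88 / (4 × 5.67×10⁻⁸)]^(1/4) = (3.84×10⁸)^(1/4) = 140 K.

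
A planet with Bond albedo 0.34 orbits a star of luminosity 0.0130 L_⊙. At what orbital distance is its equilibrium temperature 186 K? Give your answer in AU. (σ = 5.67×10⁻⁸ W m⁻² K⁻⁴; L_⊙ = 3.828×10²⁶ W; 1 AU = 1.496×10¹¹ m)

d ≈ 0.207 AU

L = 0.0130 × 3.828×10²⁶ = 4.98×10²⁴ W.
From T_eq⁴ = L(1−A)/(16πσd²): d = √[L(1−A)/(16πσT_eq⁴)].
d = √[4.98×10²⁴ × 0.66 / (16π × 5.67×10⁻⁸ × (186)⁴)] = 3.10×10¹⁰ m = 0.207 AU.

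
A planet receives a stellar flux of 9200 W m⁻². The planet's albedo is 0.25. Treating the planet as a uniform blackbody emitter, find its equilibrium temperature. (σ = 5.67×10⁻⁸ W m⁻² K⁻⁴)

T_eq ≈ 418 K

Energy balance: absorbed = emitted ⇒ πR²·S(1−A) = 4πR²·σT_eq⁴, so T_eq⁴ = S(1−A)/(4σ).
T_eq = [9200 × 0.75 / (4 × 5.67×10⁻⁸)]^(1/4) = (3.04×10¹⁰)^(1/4) = 418 K.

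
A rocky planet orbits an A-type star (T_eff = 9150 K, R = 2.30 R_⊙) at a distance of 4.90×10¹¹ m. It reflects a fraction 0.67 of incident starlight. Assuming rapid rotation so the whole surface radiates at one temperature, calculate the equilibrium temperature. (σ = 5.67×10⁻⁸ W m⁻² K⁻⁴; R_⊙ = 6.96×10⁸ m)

R_⋆ = 2.30 × 6.96×10⁸ = 1.60×10⁹ m.
L = 4πR_⋆²σT_⋆⁴ = 4π(1.60×10⁹)² × 5.67×10⁻⁸ × (9150)⁴ = 1.28×10²⁸ W.
S = L/(4πd²) = 4240 W m⁻².
Energy balance: absorbed = emitted ⇒ πR²·S(1−A) = 4πR²·σT_eq⁴, so T_eq⁴ = S(1−A)/(4σ).
T_eq = [4240 × 0.33 / (4 × 5.67×10⁻⁸)]^(1/4) = (6.17×10⁹)^(1/4) = 280 K.

T_eq ≈ 280 K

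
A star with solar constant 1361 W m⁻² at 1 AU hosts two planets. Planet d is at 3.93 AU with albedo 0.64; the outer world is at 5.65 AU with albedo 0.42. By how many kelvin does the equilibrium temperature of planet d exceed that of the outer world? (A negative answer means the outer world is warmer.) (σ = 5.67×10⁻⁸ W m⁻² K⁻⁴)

ΔT ≈ 6.6 K

T_eq = [S₀(1−A)/(4σd²)]^(1/4), so T ∝ (1−A)^(1/4) / √d.
T₁ = [1361×0.36/(4×5.67×10⁻⁸×3.93²)]^(1/4) = 108.75 K.
T₂ = [1361×0.58/(4×5.67×10⁻⁸×5.65²)]^(1/4) = 102.18 K.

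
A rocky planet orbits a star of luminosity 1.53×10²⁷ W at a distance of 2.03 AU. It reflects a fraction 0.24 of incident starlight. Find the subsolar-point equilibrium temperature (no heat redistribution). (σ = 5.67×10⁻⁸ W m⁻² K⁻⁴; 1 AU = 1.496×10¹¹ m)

d = 2.03 AU = 3.04×10¹¹ m.
Flux: S = L/(4πd²) = 1.53×10²⁷/(4π×(3.04×10¹¹)²) = 1320 W m⁻².
At the subsolar point the surface absorbs S(1−A) and emits σT⁴ per unit area — no factor of 4, since only the local patch is in balance.
T = [1320 × 0.76 / 5.67×10⁻⁸]^(1/4) = (1.77×10¹⁰)^(1/4) = 365 K.

T_ss ≈ 365 K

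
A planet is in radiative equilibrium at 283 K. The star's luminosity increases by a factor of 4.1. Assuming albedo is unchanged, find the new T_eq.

T_eq ∝ L^(1/4) · d^(−1/2).
T′ = 283 × 4.1^(1/4) = 403 K.

T_eq ≈ 403 K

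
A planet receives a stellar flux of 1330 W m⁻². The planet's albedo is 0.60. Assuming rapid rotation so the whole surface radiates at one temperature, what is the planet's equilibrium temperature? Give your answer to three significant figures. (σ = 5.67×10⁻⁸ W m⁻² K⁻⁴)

Energy balance: absorbed = emitted ⇒ πR²·S(1−A) = 4πR²·σT_eq⁴, so T_eq⁴ = S(1−A)/(4σ).
T_eq = [1330 × 0.40 / (4 × 5.67×10⁻⁸)]^(1/4) = (2.35×10⁹)^(1/4) = 220 K.

T_eq ≈ 220 K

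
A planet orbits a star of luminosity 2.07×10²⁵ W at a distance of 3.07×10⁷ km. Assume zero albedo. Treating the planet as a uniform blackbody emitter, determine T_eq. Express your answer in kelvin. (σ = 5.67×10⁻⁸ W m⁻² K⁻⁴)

T_eq ≈ 296 K

d = 3.07×10⁷ km = 3.07×10¹⁰ m.
Flux: S = L/(4πd²) = 2.07×10²⁵/(4π×(3.07×10¹⁰)²) = 1750 W m⁻².
Energy balance: absorbed = emitted ⇒ πR²·S(1−A) = 4πR²·σT_eq⁴, so T_eq⁴ = S(1−A)/(4σ).
T_eq = [1750 × 1.00 / (4 × 5.67×10⁻⁸)]^(1/4) = (7.71×10⁹)^(1/4) = 296 K.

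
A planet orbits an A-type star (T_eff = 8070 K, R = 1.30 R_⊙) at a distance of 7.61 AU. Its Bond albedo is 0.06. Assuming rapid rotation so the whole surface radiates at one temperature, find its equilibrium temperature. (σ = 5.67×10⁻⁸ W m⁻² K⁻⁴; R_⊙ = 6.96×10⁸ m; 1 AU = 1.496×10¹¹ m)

R_⋆ = 1.30 × 6.96×10⁸ = 9.05×10⁸ m.
d = 7.61 AU = 1.14×10¹² m.
L = 4πR_⋆²σT_⋆⁴ = 4π(9.05×10⁸)² × 5.67×10⁻⁸ × (8070)⁴ = 2.47×10²⁷ W.
S = L/(4πd²) = 152 W m⁻².
Energy balance: absorbed = emitted ⇒ πR²·S(1−A) = 4πR²·σT_eq⁴, so T_eq⁴ = S(1−A)/(4σ).
T_eq = [152 × 0.94 / (4 × 5.67×10⁻⁸)]^(1/4) = (6.30×10⁸)^(1/4) = 158 K.

T_eq ≈ 158 K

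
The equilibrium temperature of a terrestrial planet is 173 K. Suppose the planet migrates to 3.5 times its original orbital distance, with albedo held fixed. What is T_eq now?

T_eq ∝ L^(1/4) · d^(−1/2).
T′ = 173 / 3.5^(1/2) = 92.5 K.

T_eq ≈ 92.5 K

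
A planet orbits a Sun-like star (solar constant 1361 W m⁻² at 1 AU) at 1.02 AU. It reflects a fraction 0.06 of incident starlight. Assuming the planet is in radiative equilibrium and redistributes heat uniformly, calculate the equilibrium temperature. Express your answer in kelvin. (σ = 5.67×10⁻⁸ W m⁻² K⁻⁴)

T_eq ≈ 271 K

Flux at 1.02 AU: S = 1361/1.02² = 1310 W m⁻².
Energy balance: absorbed = emitted ⇒ πR²·S(1−A) = 4πR²·σT_eq⁴, so T_eq⁴ = S(1−A)/(4σ).
T_eq = [1310 × 0.94 / (4 × 5.67×10⁻⁸)]^(1/4) = (5.42×10⁹)^(1/4) = 271 K.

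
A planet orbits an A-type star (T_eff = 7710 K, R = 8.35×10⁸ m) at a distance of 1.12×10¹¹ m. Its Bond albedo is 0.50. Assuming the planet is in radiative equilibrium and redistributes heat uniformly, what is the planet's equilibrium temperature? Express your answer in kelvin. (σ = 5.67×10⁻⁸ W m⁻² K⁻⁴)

T_eq ≈ 396 K

L = 4πR_⋆²σT_⋆⁴ = 4π(8.35×10⁸)² × 5.67×10⁻⁸ × (7710)⁴ = 1.76×10²⁷ W.
S = L/(4πd²) = 1.11×10⁴ W m⁻².
Energy balance: absorbed = emitted ⇒ πR²·S(1−A) = 4πR²·σT_eq⁴, so T_eq⁴ = S(1−A)/(4σ).
T_eq = [1.11×10⁴ × 0.50 / (4 × 5.67×10⁻⁸)]^(1/4) = (2.46×10¹⁰)^(1/4) = 396 K.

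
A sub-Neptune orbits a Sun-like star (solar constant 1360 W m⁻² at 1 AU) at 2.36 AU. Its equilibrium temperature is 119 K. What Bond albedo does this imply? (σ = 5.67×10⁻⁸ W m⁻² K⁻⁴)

A ≈ 0.81

Flux at 2.36 AU: S = 1360/2.36² = 244 W m⁻².
From T_eq⁴ = S(1−A)/(4σ): 1−A = 4σT_eq⁴/S.
1−A = 4 × 5.67×10⁻⁸ × (119)⁴ / 244 = 0.186.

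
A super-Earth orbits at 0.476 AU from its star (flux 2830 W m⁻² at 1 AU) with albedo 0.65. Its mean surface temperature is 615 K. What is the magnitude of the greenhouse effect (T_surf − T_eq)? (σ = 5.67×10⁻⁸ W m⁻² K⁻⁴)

S = 2830/0.476² = 1.249×10⁴ W m⁻².
T_eq = [S(1−A)/(4σ)]^(1/4) = [1.249×10⁴×0.35/(4×5.67×10⁻⁸)]^(1/4) = 372.6 K.
ΔT = T_surf − T_eq = 615 − 372.6.

ΔT ≈ 242.4 K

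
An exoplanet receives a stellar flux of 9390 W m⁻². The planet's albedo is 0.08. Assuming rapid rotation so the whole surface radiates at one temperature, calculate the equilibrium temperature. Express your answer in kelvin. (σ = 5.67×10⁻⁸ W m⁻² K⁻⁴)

Energy balance: absorbed = emitted ⇒ πR²·S(1−A) = 4πR²·σT_eq⁴, so T_eq⁴ = S(1−A)/(4σ).
T_eq = [9390 × 0.92 / (4 × 5.67×10⁻⁸)]^(1/4) = (3.81×10¹⁰)^(1/4) = 442 K.

T_eq ≈ 442 K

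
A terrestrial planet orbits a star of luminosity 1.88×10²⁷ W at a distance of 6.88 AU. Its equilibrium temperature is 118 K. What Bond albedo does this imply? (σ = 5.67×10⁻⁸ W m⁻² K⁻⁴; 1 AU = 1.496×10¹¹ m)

A ≈ 0.69

d = 6.88 AU = 1.03×10¹² m.
Flux: S = L/(4πd²) = 1.88×10²⁷/(4π×(1.03×10¹²)²) = 141 W m⁻².
From T_eq⁴ = S(1−A)/(4σ): 1−A = 4σT_eq⁴/S.
1−A = 4 × 5.67×10⁻⁸ × (118)⁴ / 141 = 0.311.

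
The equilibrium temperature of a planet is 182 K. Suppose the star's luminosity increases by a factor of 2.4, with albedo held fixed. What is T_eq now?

T_eq ∝ L^(1/4) · d^(−1/2).
T′ = 182 × 2.4^(1/4) = 227 K.

T_eq ≈ 227 K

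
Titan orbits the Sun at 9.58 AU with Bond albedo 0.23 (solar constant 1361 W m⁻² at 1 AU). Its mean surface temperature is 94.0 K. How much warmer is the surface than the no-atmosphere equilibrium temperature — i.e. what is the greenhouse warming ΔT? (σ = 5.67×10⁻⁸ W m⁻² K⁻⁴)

ΔT ≈ 9.8 K

S = 1361/9.58² = 14.83 W m⁻².
T_eq = [S(1−A)/(4σ)]^(1/4) = [14.83×0.77/(4×5.67×10⁻⁸)]^(1/4) = 84.2 K.
ΔT = T_surf − T_eq = 94 − 84.2.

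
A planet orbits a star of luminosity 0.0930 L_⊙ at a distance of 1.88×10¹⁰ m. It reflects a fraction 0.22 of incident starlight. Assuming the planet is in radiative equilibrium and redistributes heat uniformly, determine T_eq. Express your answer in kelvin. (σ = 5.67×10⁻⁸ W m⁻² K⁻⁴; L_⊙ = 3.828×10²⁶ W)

T_eq ≈ 407 K

L = 0.0930 × 3.828×10²⁶ = 3.56×10²⁵ W.
Flux: S = L/(4πd²) = 3.56×10²⁵/(4π×(1.88×10¹⁰)²) = 8020 W m⁻².
Energy balance: absorbed = emitted ⇒ πR²·S(1−A) = 4πR²·σT_eq⁴, so T_eq⁴ = S(1−A)/(4σ).
T_eq = [8020 × 0.78 / (4 × 5.67×10⁻⁸)]^(1/4) = (2.76×10¹⁰)^(1/4) = 407 K.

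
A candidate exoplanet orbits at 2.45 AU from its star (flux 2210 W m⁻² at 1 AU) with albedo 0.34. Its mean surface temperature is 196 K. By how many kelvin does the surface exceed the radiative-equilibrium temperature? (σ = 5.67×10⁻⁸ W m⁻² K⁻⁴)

ΔT ≈ 15.1 K

S = 2210/2.45² = 368.2 W m⁻².
T_eq = [S(1−A)/(4σ)]^(1/4) = [368.2×0.66/(4×5.67×10⁻⁸)]^(1/4) = 180.9 K.
ΔT = T_surf − T_eq = 196 − 180.9.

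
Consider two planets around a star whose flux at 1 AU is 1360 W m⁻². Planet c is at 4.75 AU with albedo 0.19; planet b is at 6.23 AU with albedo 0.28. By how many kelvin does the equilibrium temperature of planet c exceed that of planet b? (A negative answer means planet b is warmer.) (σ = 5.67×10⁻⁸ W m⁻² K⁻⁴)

T_eq = [S₀(1−A)/(4σd²)]^(1/4), so T ∝ (1−A)^(1/4) / √d.
T₁ = [1360×0.81/(4×5.67×10⁻⁸×4.75²)]^(1/4) = 121.13 K.
T₂ = [1360×0.72/(4×5.67×10⁻⁸×6.23²)]^(1/4) = 102.70 K.

ΔT ≈ 18.4 K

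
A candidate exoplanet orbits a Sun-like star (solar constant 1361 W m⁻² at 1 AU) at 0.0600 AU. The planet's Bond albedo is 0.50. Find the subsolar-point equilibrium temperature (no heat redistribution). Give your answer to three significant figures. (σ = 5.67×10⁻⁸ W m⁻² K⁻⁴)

T_ss ≈ 1350 K

Flux at 0.0600 AU: S = 1361/0.0600² = 3.78×10⁵ W m⁻².
At the subsolar point the surface absorbs S(1−A) and emits σT⁴ per unit area — no factor of 4, since only the local patch is in balance.
T = [3.78×10⁵ × 0.50 / 5.67×10⁻⁸]^(1/4) = (3.33×10¹²)^(1/4) = 1350 K.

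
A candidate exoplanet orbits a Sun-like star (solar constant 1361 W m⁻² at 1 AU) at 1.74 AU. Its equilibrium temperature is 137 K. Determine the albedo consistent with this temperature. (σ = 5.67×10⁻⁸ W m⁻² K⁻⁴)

A ≈ 0.82

Flux at 1.74 AU: S = 1361/1.74² = 450 W m⁻².
From T_eq⁴ = S(1−A)/(4σ): 1−A = 4σT_eq⁴/S.
1−A = 4 × 5.67×10⁻⁸ × (137)⁴ / 450 = 0.178.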